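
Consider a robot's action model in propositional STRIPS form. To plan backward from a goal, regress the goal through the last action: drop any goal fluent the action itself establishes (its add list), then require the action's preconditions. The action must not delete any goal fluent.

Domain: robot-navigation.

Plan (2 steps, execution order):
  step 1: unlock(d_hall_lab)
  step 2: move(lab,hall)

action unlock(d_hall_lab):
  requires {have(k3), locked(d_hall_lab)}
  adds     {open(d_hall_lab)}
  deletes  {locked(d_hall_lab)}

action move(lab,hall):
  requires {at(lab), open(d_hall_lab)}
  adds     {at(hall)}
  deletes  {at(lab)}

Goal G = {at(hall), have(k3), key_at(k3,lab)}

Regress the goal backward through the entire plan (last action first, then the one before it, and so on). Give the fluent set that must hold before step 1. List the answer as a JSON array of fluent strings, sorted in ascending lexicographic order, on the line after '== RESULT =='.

Regress step by step:
  through step 2 (move(lab,hall)): drop {at(hall)}, keep {have(k3), key_at(k3,lab)}, require {at(lab), open(d_hall_lab)}
    → {at(lab), have(k3), key_at(k3,lab), open(d_hall_lab)}
  through step 1 (unlock(d_hall_lab)): drop {open(d_hall_lab)}, keep {at(lab), have(k3), key_at(k3,lab)}, require {have(k3), locked(d_hall_lab)}
    → {at(lab), have(k3), key_at(k3,lab), locked(d_hall_lab)}

== RESULT ==
["at(lab)", "have(k3)", "key_at(k3,lab)", "locked(d_hall_lab)"]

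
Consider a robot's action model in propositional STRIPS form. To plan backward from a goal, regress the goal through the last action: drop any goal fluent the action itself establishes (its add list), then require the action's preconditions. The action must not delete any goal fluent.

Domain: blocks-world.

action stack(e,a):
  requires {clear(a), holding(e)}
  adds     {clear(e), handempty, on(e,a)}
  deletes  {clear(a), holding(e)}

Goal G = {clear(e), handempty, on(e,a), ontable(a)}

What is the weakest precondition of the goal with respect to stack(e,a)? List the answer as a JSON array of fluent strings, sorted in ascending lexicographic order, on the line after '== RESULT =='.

Compute (G \ add) ∪ pre:
  G ∩ del = {}  (empty — regression defined)
  G \ add = {clear(e), handempty, on(e,a), ontable(a)} \ {clear(e), handempty, on(e,a)} = {ontable(a)}
  ∪ pre   = {ontable(a)} ∪ {clear(a), holding(e)}
          = {clear(a), holding(e), ontable(a)}

== RESULT ==
["clear(a)", "holding(e)", "ontable(a)"]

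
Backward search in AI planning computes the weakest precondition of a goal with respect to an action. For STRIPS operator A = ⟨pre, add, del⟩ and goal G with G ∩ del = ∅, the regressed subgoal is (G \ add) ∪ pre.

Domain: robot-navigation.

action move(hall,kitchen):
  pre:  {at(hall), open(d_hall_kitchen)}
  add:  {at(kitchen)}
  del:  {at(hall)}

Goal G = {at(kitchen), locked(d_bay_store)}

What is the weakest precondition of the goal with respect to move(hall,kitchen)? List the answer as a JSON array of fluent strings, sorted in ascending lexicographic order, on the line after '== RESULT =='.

Regress:
  G ∩ del = {}  (empty — regression defined)
  G \ add = {at(kitchen), locked(d_bay_store)} \ {at(kitchen)} = {locked(d_bay_store)}
  ∪ pre   = {locked(d_bay_store)} ∪ {at(hall), open(d_hall_kitchen)}
          = {at(hall), locked(d_bay_store), open(d_hall_kitchen)}

== RESULT ==
["at(hall)", "locked(d_bay_store)", "open(d_hall_kitchen)"]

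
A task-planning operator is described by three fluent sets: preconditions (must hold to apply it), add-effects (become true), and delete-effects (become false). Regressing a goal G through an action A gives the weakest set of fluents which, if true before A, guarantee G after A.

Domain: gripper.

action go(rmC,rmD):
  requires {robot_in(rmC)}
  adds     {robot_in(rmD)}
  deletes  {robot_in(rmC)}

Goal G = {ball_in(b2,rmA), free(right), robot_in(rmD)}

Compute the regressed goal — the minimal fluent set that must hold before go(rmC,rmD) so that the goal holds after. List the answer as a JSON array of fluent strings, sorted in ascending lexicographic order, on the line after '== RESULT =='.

Compute (G \ add) ∪ pre:
  G ∩ del = {}  (empty — regression defined)
  G \ add = {ball_in(b2,rmA), free(right), robot_in(rmD)} \ {robot_in(rmD)} = {ball_in(b2,rmA), free(right)}
  ∪ pre   = {ball_in(b2,rmA), free(right)} ∪ {robot_in(rmC)}
          = {ball_in(b2,rmA), free(right), robot_in(rmC)}

== RESULT ==
["ball_in(b2,rmA)", "free(right)", "robot_in(rmC)"]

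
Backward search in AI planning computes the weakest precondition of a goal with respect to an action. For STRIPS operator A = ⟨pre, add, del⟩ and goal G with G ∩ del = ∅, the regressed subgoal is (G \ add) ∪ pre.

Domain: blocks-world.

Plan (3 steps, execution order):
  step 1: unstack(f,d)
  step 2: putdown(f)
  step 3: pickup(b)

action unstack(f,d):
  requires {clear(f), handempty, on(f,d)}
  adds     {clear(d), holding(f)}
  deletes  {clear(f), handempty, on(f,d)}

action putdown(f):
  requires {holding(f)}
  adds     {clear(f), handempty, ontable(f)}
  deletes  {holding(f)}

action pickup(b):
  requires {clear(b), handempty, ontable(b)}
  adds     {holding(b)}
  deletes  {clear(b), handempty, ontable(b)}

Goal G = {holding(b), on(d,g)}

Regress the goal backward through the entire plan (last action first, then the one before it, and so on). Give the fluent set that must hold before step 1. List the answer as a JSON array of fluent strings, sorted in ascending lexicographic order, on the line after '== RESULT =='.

Regress step by step:
  through step 3 (pickup(b)): drop {holding(b)}, keep {on(d,g)}, require {clear(b), handempty, ontable(b)}
    → {clear(b), handempty, on(d,g), ontable(b)}
  through step 2 (putdown(f)): drop {handempty}, keep {clear(b), on(d,g), ontable(b)}, require {holding(f)}
    → {clear(b), holding(f), on(d,g), ontable(b)}
  through step 1 (unstack(f,d)): drop {holding(f)}, keep {clear(b), on(d,g), ontable(b)}, require {clear(f), handempty, on(f,d)}
    → {clear(b), clear(f), handempty, on(d,g), on(f,d), ontable(b)}

== RESULT ==
["clear(b)", "clear(f)", "handempty", "on(d,g)", "on(f,d)", "ontable(b)"]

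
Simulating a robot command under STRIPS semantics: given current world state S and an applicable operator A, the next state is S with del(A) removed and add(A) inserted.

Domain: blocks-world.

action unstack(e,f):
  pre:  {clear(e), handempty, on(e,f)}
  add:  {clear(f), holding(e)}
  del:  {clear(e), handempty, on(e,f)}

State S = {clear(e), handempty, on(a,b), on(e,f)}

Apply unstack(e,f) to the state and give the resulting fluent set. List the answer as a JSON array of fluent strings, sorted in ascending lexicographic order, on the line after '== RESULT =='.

Compute (S \ del) ∪ add:
  pre ⊆ S: {clear(e), handempty, on(e,f)} ⊆ S  — applicable
  S \ del = {on(a,b)}
  ∪ add   = {clear(f), holding(e), on(a,b)}

== RESULT ==
["clear(f)", "holding(e)", "on(a,b)"]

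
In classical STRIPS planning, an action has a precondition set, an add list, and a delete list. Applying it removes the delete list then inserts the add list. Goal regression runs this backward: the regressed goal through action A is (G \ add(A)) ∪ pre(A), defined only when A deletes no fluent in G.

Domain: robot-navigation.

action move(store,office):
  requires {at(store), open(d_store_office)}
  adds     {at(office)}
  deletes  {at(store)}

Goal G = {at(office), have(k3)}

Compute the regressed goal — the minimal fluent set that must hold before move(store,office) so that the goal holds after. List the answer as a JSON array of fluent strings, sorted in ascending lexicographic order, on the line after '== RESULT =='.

Regress:
  G ∩ del = {}  (empty — regression defined)
  G \ add = {at(office), have(k3)} \ {at(office)} = {have(k3)}
  ∪ pre   = {have(k3)} ∪ {at(store), open(d_store_office)}
          = {at(store), have(k3), open(d_store_office)}

== RESULT ==
["at(store)", "have(k3)", "open(d_store_office)"]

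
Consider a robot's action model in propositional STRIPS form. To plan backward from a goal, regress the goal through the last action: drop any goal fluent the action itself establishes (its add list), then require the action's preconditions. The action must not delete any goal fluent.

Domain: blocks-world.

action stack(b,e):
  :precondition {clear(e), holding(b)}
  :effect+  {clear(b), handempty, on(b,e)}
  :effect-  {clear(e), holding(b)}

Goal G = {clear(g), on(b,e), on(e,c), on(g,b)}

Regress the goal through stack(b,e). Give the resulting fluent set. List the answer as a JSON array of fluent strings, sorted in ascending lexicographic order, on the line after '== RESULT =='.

Compute (G \ add) ∪ pre:
  G ∩ del = {}  (empty — regression defined)
  G \ add = {clear(g), on(b,e), on(e,c), on(g,b)} \ {clear(b), handempty, on(b,e)} = {clear(g), on(e,c), on(g,b)}
  ∪ pre   = {clear(g), on(e,c), on(g,b)} ∪ {clear(e), holding(b)}
          = {clear(e), clear(g), holding(b), on(e,c), on(g,b)}

== RESULT ==
["clear(e)", "clear(g)", "holding(b)", "on(e,c)", "on(g,b)"]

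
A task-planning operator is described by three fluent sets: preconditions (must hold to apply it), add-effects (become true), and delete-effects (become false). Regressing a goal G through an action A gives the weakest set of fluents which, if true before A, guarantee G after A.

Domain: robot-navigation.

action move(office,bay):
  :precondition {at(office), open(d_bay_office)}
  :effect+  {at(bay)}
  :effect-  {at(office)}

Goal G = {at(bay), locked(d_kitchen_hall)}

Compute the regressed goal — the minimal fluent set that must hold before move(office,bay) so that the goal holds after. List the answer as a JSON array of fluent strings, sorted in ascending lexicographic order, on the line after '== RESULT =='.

Compute (G \ add) ∪ pre:
  G ∩ del = {}  (empty — regression defined)
  G \ add = {at(bay), locked(d_kitchen_hall)} \ {at(bay)} = {locked(d_kitchen_hall)}
  ∪ pre   = {locked(d_kitchen_hall)} ∪ {at(office), open(d_bay_office)}
          = {at(office), locked(d_kitchen_hall), open(d_bay_office)}

== RESULT ==
["at(office)", "locked(d_kitchen_hall)", "open(d_bay_office)"]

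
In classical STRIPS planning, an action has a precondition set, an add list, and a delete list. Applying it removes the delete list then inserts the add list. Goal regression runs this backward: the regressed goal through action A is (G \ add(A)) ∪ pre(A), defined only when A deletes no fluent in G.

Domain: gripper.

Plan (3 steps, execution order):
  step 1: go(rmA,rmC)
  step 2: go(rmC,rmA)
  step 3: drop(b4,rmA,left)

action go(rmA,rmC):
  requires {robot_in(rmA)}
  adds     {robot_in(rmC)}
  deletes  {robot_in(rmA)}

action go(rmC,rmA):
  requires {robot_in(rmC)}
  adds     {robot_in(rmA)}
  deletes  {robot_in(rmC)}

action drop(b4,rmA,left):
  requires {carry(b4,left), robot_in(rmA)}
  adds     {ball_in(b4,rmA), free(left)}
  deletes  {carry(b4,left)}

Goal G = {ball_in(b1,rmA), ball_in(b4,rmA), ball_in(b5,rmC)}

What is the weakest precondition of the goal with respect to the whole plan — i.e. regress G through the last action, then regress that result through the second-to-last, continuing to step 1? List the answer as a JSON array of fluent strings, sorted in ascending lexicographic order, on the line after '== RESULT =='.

Regress step by step:
  through step 3 (drop(b4,rmA,left)): drop {ball_in(b4,rmA)}, keep {ball_in(b1,rmA), ball_in(b5,rmC)}, require {carry(b4,left), robot_in(rmA)}
    → {ball_in(b1,rmA), ball_in(b5,rmC), carry(b4,left), robot_in(rmA)}
  through step 2 (go(rmC,rmA)): drop {robot_in(rmA)}, keep {ball_in(b1,rmA), ball_in(b5,rmC), carry(b4,left)}, require {robot_in(rmC)}
    → {ball_in(b1,rmA), ball_in(b5,rmC), carry(b4,left), robot_in(rmC)}
  through step 1 (go(rmA,rmC)): drop {robot_in(rmC)}, keep {ball_in(b1,rmA), ball_in(b5,rmC), carry(b4,left)}, require {robot_in(rmA)}
    → {ball_in(b1,rmA), ball_in(b5,rmC), carry(b4,left), robot_in(rmA)}

== RESULT ==
["ball_in(b1,rmA)", "ball_in(b5,rmC)", "carry(b4,left)", "robot_in(rmA)"]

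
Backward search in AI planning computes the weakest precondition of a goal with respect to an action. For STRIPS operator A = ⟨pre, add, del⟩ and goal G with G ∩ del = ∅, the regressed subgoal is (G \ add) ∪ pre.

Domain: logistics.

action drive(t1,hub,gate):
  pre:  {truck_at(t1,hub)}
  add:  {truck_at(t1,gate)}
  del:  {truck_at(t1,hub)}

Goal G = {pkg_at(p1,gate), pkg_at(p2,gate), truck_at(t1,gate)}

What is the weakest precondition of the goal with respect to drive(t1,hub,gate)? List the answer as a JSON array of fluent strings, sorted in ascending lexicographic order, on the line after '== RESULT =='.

Regress:
  G ∩ del = {}  (empty — regression defined)
  G \ add = {pkg_at(p1,gate), pkg_at(p2,gate), truck_at(t1,gate)} \ {truck_at(t1,gate)} = {pkg_at(p1,gate), pkg_at(p2,gate)}
  ∪ pre   = {pkg_at(p1,gate), pkg_at(p2,gate)} ∪ {truck_at(t1,hub)}
          = {pkg_at(p1,gate), pkg_at(p2,gate), truck_at(t1,hub)}

== RESULT ==
["pkg_at(p1,gate)", "pkg_at(p2,gate)", "truck_at(t1,hub)"]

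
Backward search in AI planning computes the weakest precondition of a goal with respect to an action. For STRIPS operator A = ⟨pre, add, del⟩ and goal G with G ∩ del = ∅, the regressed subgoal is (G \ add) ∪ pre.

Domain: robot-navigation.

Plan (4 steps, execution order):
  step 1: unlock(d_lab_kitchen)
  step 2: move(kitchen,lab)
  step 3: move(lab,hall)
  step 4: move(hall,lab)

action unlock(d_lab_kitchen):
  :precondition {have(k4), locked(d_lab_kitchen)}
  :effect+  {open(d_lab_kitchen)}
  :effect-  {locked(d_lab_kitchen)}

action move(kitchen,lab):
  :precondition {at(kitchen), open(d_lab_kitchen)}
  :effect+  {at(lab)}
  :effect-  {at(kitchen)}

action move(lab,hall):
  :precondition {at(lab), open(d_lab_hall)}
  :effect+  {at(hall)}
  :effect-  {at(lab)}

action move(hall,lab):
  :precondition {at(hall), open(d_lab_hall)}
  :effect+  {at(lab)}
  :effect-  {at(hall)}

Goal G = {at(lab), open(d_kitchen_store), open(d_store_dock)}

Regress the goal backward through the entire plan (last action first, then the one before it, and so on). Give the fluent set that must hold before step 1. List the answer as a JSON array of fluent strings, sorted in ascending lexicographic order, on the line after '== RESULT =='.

Regress step by step:
  through step 4 (move(hall,lab)): drop {at(lab)}, keep {open(d_kitchen_store), open(d_store_dock)}, require {at(hall), open(d_lab_hall)}
    → {at(hall), open(d_kitchen_store), open(d_lab_hall), open(d_store_dock)}
  through step 3 (move(lab,hall)): drop {at(hall)}, keep {open(d_kitchen_store), open(d_lab_hall), open(d_store_dock)}, require {at(lab), open(d_lab_hall)}
    → {at(lab), open(d_kitchen_store), open(d_lab_hall), open(d_store_dock)}
  through step 2 (move(kitchen,lab)): drop {at(lab)}, keep {open(d_kitchen_store), open(d_lab_hall), open(d_store_dock)}, require {at(kitchen), open(d_lab_kitchen)}
    → {at(kitchen), open(d_kitchen_store), open(d_lab_hall), open(d_lab_kitchen), open(d_store_dock)}
  through step 1 (unlock(d_lab_kitchen)): drop {open(d_lab_kitchen)}, keep {at(kitchen), open(d_kitchen_store), open(d_lab_hall), open(d_store_dock)}, require {have(k4), locked(d_lab_kitchen)}
    → {at(kitchen), have(k4), locked(d_lab_kitchen), open(d_kitchen_store), open(d_lab_hall), open(d_store_dock)}

== RESULT ==
["at(kitchen)", "have(k4)", "locked(d_lab_kitchen)", "open(d_kitchen_store)", "open(d_lab_hall)", "open(d_store_dock)"]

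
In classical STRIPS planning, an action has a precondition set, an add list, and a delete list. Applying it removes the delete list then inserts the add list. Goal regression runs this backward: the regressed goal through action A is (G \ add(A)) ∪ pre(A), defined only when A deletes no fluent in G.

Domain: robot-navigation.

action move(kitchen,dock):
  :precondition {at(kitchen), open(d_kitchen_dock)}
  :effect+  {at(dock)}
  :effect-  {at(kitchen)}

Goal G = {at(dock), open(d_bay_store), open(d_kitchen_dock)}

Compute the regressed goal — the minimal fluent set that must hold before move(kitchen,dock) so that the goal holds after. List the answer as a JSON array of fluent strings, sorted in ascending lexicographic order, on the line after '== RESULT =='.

Compute (G \ add) ∪ pre:
  G ∩ del = {}  (empty — regression defined)
  G \ add = {at(dock), open(d_bay_store), open(d_kitchen_dock)} \ {at(dock)} = {open(d_bay_store), open(d_kitchen_dock)}
  ∪ pre   = {open(d_bay_store), open(d_kitchen_dock)} ∪ {at(kitchen), open(d_kitchen_dock)}
          = {at(kitchen), open(d_bay_store), open(d_kitchen_dock)}

== RESULT ==
["at(kitchen)", "open(d_bay_store)", "open(d_kitchen_dock)"]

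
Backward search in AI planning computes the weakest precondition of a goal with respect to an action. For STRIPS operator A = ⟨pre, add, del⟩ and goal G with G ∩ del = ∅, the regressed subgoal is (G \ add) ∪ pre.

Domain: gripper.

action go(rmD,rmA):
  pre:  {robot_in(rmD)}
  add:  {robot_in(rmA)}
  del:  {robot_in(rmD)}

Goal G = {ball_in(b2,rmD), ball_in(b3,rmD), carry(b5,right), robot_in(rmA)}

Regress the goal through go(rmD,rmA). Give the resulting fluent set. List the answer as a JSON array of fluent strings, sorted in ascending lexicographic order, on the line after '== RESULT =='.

Regress:
  G ∩ del = {}  (empty — regression defined)
  G \ add = {ball_in(b2,rmD), ball_in(b3,rmD), carry(b5,right), robot_in(rmA)} \ {robot_in(rmA)} = {ball_in(b2,rmD), ball_in(b3,rmD), carry(b5,right)}
  ∪ pre   = {ball_in(b2,rmD), ball_in(b3,rmD), carry(b5,right)} ∪ {robot_in(rmD)}
          = {ball_in(b2,rmD), ball_in(b3,rmD), carry(b5,right), robot_in(rmD)}

== RESULT ==
["ball_in(b2,rmD)", "ball_in(b3,rmD)", "carry(b5,right)", "robot_in(rmD)"]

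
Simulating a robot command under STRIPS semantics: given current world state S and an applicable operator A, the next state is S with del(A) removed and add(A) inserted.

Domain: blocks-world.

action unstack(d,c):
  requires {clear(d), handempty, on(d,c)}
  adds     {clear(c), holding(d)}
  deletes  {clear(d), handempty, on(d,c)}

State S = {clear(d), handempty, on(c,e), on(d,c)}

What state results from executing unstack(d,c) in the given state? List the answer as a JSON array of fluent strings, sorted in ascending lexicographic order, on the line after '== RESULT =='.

Compute (S \ del) ∪ add:
  pre ⊆ S: {clear(d), handempty, on(d,c)} ⊆ S  — applicable
  S \ del = {on(c,e)}
  ∪ add   = {clear(c), holding(d), on(c,e)}

== RESULT ==
["clear(c)", "holding(d)", "on(c,e)"]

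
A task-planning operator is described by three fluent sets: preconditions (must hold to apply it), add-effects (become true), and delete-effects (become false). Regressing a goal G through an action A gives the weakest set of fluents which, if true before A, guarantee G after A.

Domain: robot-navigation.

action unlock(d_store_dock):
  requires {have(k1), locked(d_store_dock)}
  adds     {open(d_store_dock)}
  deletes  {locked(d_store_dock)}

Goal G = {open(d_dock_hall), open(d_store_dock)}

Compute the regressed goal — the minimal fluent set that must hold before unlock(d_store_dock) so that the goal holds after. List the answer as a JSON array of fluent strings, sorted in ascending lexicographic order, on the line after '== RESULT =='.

Compute (G \ add) ∪ pre:
  G ∩ del = {}  (empty — regression defined)
  G \ add = {open(d_dock_hall), open(d_store_dock)} \ {open(d_store_dock)} = {open(d_dock_hall)}
  ∪ pre   = {open(d_dock_hall)} ∪ {have(k1), locked(d_store_dock)}
          = {have(k1), locked(d_store_dock), open(d_dock_hall)}

== RESULT ==
["have(k1)", "locked(d_store_dock)", "open(d_dock_hall)"]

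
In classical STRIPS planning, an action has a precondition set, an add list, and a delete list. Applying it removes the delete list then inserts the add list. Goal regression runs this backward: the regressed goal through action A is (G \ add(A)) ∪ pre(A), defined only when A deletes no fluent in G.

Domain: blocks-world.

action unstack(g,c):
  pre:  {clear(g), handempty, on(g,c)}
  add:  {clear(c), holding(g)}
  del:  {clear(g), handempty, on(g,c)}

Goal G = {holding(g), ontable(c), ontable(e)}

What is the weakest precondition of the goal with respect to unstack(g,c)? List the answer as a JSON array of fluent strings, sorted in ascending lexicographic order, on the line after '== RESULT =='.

Regress:
  G ∩ del = {}  (empty — regression defined)
  G \ add = {holding(g), ontable(c), ontable(e)} \ {clear(c), holding(g)} = {ontable(c), ontable(e)}
  ∪ pre   = {ontable(c), ontable(e)} ∪ {clear(g), handempty, on(g,c)}
          = {clear(g), handempty, on(g,c), ontable(c), ontable(e)}

== RESULT ==
["clear(g)", "handempty", "on(g,c)", "ontable(c)", "ontable(e)"]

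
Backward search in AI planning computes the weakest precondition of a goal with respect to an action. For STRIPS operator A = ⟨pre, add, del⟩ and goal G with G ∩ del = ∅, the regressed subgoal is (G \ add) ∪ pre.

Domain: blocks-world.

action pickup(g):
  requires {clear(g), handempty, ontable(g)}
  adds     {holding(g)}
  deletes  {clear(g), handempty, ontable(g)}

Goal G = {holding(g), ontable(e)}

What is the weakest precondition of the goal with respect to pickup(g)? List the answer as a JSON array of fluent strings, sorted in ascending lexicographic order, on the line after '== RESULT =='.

Compute (G \ add) ∪ pre:
  G ∩ del = {}  (empty — regression defined)
  G \ add = {holding(g), ontable(e)} \ {holding(g)} = {ontable(e)}
  ∪ pre   = {ontable(e)} ∪ {clear(g), handempty, ontable(g)}
          = {clear(g), handempty, ontable(e), ontable(g)}

== RESULT ==
["clear(g)", "handempty", "ontable(e)", "ontable(g)"]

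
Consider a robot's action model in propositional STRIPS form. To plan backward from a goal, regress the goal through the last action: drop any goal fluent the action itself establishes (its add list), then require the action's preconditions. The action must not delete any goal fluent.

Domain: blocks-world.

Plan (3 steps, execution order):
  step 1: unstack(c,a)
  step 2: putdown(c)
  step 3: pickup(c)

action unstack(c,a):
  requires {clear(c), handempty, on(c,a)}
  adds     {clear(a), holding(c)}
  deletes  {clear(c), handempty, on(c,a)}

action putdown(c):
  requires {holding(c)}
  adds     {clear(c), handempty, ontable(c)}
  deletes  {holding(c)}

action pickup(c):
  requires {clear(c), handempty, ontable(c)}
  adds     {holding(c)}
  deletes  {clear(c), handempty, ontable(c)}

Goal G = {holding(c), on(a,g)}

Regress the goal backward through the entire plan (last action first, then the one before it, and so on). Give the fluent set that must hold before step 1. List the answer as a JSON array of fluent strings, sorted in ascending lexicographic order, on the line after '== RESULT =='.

Regress step by step:
  through step 3 (pickup(c)): drop {holding(c)}, keep {on(a,g)}, require {clear(c), handempty, ontable(c)}
    → {clear(c), handempty, on(a,g), ontable(c)}
  through step 2 (putdown(c)): drop {clear(c), handempty, ontable(c)}, keep {on(a,g)}, require {holding(c)}
    → {holding(c), on(a,g)}
  through step 1 (unstack(c,a)): drop {holding(c)}, keep {on(a,g)}, require {clear(c), handempty, on(c,a)}
    → {clear(c), handempty, on(a,g), on(c,a)}

== RESULT ==
["clear(c)", "handempty", "on(a,g)", "on(c,a)"]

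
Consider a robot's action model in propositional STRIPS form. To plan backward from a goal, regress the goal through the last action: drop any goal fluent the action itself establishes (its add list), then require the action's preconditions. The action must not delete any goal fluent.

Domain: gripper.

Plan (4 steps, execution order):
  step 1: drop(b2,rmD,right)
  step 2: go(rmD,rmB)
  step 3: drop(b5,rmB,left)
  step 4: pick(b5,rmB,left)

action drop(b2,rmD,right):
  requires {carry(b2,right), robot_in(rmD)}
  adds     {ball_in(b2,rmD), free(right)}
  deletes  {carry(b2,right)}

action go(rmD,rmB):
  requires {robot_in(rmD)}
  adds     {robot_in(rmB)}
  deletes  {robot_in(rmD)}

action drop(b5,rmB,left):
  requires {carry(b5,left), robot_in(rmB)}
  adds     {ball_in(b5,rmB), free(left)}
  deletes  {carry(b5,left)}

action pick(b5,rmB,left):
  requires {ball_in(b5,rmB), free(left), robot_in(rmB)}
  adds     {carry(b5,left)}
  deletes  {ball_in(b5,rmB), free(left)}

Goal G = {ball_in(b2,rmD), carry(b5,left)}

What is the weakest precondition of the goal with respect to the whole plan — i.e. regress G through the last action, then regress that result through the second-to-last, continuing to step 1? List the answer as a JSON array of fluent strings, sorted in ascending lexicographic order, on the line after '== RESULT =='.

Regress step by step:
  through step 4 (pick(b5,rmB,left)): drop {carry(b5,left)}, keep {ball_in(b2,rmD)}, require {ball_in(b5,rmB), free(left), robot_in(rmB)}
    → {ball_in(b2,rmD), ball_in(b5,rmB), free(left), robot_in(rmB)}
  through step 3 (drop(b5,rmB,left)): drop {ball_in(b5,rmB), free(left)}, keep {ball_in(b2,rmD), robot_in(rmB)}, require {carry(b5,left), robot_in(rmB)}
    → {ball_in(b2,rmD), carry(b5,left), robot_in(rmB)}
  through step 2 (go(rmD,rmB)): drop {robot_in(rmB)}, keep {ball_in(b2,rmD), carry(b5,left)}, require {robot_in(rmD)}
    → {ball_in(b2,rmD), carry(b5,left), robot_in(rmD)}
  through step 1 (drop(b2,rmD,right)): drop {ball_in(b2,rmD)}, keep {carry(b5,left), robot_in(rmD)}, require {carry(b2,right), robot_in(rmD)}
    → {carry(b2,right), carry(b5,left), robot_in(rmD)}

== RESULT ==
["carry(b2,right)", "carry(b5,left)", "robot_in(rmD)"]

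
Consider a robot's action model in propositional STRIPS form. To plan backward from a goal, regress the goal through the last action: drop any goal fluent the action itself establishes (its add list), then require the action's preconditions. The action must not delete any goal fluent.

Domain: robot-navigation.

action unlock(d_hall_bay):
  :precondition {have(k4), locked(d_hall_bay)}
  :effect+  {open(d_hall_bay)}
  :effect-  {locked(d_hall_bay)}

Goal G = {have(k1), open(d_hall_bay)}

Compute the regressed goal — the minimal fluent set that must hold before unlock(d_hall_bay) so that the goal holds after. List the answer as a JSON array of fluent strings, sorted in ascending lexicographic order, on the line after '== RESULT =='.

Regress:
  G ∩ del = {}  (empty — regression defined)
  G \ add = {have(k1), open(d_hall_bay)} \ {open(d_hall_bay)} = {have(k1)}
  ∪ pre   = {have(k1)} ∪ {have(k4), locked(d_hall_bay)}
          = {have(k1), have(k4), locked(d_hall_bay)}

== RESULT ==
["have(k1)", "have(k4)", "locked(d_hall_bay)"]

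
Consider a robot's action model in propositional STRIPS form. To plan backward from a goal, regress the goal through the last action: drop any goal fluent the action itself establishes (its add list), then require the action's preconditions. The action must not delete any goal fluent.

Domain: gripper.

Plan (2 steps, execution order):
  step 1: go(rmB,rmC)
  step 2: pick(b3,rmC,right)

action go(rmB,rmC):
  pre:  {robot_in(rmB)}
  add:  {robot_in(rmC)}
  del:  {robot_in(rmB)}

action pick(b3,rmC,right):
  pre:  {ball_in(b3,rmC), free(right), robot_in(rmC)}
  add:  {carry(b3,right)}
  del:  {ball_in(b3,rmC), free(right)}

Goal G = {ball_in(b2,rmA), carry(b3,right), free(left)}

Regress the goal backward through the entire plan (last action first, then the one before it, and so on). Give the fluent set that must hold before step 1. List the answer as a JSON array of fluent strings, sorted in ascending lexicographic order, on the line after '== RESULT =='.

Work backward from the goal:
  through step 2 (pick(b3,rmC,right)): drop {carry(b3,right)}, keep {ball_in(b2,rmA), free(left)}, require {ball_in(b3,rmC), free(right), robot_in(rmC)}
    → {ball_in(b2,rmA), ball_in(b3,rmC), free(left), free(right), robot_in(rmC)}
  through step 1 (go(rmB,rmC)): drop {robot_in(rmC)}, keep {ball_in(b2,rmA), ball_in(b3,rmC), free(left), free(right)}, require {robot_in(rmB)}
    → {ball_in(b2,rmA), ball_in(b3,rmC), free(left), free(right), robot_in(rmB)}

== RESULT ==
["ball_in(b2,rmA)", "ball_in(b3,rmC)", "free(left)", "free(right)", "robot_in(rmB)"]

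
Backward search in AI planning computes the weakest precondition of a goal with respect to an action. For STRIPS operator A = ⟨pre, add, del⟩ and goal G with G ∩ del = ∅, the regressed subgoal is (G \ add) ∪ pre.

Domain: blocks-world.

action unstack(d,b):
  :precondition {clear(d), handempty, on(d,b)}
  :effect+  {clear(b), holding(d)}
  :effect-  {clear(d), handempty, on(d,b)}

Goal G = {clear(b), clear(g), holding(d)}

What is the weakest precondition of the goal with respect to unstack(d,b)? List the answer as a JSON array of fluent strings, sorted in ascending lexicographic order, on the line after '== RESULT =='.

Regress:
  G ∩ del = {}  (empty — regression defined)
  G \ add = {clear(b), clear(g), holding(d)} \ {clear(b), holding(d)} = {clear(g)}
  ∪ pre   = {clear(g)} ∪ {clear(d), handempty, on(d,b)}
          = {clear(d), clear(g), handempty, on(d,b)}

== RESULT ==
["clear(d)", "clear(g)", "handempty", "on(d,b)"]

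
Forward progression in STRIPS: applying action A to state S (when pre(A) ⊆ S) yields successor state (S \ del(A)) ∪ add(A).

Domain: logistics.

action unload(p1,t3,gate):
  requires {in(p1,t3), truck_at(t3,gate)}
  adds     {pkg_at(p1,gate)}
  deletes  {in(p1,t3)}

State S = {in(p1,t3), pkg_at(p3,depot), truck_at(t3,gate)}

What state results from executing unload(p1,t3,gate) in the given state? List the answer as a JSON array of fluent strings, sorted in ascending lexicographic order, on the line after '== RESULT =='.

Compute (S \ del) ∪ add:
  pre ⊆ S: {in(p1,t3), truck_at(t3,gate)} ⊆ S  — applicable
  S \ del = {pkg_at(p3,depot), truck_at(t3,gate)}
  ∪ add   = {pkg_at(p1,gate), pkg_at(p3,depot), truck_at(t3,gate)}

== RESULT ==
["pkg_at(p1,gate)", "pkg_at(p3,depot)", "truck_at(t3,gate)"]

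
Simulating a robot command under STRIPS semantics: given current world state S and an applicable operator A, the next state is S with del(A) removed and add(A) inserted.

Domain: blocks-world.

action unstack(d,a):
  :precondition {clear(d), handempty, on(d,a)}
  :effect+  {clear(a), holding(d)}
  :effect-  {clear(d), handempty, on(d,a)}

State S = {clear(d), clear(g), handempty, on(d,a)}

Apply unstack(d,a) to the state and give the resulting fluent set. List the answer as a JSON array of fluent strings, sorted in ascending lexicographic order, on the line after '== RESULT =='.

Progress:
  pre ⊆ S: {clear(d), handempty, on(d,a)} ⊆ S  — applicable
  S \ del = {clear(g)}
  ∪ add   = {clear(a), clear(g), holding(d)}

== RESULT ==
["clear(a)", "clear(g)", "holding(d)"]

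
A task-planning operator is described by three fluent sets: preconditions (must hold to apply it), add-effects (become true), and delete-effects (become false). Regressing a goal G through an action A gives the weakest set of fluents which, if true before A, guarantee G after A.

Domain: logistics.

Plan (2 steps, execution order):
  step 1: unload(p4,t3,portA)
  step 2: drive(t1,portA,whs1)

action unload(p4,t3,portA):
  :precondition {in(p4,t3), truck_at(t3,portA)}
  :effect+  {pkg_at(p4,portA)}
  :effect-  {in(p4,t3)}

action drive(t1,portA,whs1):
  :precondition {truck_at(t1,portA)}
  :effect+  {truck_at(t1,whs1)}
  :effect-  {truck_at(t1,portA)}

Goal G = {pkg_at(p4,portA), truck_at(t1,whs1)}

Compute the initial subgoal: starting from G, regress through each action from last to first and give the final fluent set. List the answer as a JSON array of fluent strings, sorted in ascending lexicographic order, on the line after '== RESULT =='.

Work backward from the goal:
  through step 2 (drive(t1,portA,whs1)): drop {truck_at(t1,whs1)}, keep {pkg_at(p4,portA)}, require {truck_at(t1,portA)}
    → {pkg_at(p4,portA), truck_at(t1,portA)}
  through step 1 (unload(p4,t3,portA)): drop {pkg_at(p4,portA)}, keep {truck_at(t1,portA)}, require {in(p4,t3), truck_at(t3,portA)}
    → {in(p4,t3), truck_at(t1,portA), truck_at(t3,portA)}

== RESULT ==
["in(p4,t3)", "truck_at(t1,portA)", "truck_at(t3,portA)"]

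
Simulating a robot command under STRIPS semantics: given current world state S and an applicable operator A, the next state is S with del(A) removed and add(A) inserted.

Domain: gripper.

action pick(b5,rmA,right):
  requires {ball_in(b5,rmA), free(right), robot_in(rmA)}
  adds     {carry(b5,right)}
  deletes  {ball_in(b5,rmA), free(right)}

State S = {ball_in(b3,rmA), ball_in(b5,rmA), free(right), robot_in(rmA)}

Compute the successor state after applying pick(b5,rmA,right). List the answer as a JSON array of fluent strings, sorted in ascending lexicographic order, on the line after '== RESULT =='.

Compute (S \ del) ∪ add:
  pre ⊆ S: {ball_in(b5,rmA), free(right), robot_in(rmA)} ⊆ S  — applicable
  S \ del = {ball_in(b3,rmA), robot_in(rmA)}
  ∪ add   = {ball_in(b3,rmA), carry(b5,right), robot_in(rmA)}

== RESULT ==
["ball_in(b3,rmA)", "carry(b5,right)", "robot_in(rmA)"]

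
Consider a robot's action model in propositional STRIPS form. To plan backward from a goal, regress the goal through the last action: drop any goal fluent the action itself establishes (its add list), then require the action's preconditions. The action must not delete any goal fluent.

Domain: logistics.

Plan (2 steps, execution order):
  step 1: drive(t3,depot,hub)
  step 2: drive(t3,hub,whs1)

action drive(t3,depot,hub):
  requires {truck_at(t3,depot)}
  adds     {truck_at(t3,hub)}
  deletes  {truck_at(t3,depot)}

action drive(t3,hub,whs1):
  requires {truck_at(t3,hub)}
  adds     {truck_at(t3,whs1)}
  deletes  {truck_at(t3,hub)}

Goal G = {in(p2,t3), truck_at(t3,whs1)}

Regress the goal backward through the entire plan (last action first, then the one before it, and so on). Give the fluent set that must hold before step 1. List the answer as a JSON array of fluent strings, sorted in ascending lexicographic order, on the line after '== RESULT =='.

Work backward from the goal:
  through step 2 (drive(t3,hub,whs1)): drop {truck_at(t3,whs1)}, keep {in(p2,t3)}, require {truck_at(t3,hub)}
    → {in(p2,t3), truck_at(t3,hub)}
  through step 1 (drive(t3,depot,hub)): drop {truck_at(t3,hub)}, keep {in(p2,t3)}, require {truck_at(t3,depot)}
    → {in(p2,t3), truck_at(t3,depot)}

== RESULT ==
["in(p2,t3)", "truck_at(t3,depot)"]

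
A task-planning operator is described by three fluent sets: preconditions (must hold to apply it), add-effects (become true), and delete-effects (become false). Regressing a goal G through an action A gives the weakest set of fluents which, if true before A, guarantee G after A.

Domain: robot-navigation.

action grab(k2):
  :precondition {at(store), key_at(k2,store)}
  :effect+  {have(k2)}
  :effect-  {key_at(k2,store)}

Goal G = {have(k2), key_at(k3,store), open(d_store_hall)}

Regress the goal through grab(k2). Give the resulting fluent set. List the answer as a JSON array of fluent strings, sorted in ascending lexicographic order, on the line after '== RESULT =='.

Regress:
  G ∩ del = {}  (empty — regression defined)
  G \ add = {have(k2), key_at(k3,store), open(d_store_hall)} \ {have(k2)} = {key_at(k3,store), open(d_store_hall)}
  ∪ pre   = {key_at(k3,store), open(d_store_hall)} ∪ {at(store), key_at(k2,store)}
          = {at(store), key_at(k2,store), key_at(k3,store), open(d_store_hall)}

== RESULT ==
["at(store)", "key_at(k2,store)", "key_at(k3,store)", "open(d_store_hall)"]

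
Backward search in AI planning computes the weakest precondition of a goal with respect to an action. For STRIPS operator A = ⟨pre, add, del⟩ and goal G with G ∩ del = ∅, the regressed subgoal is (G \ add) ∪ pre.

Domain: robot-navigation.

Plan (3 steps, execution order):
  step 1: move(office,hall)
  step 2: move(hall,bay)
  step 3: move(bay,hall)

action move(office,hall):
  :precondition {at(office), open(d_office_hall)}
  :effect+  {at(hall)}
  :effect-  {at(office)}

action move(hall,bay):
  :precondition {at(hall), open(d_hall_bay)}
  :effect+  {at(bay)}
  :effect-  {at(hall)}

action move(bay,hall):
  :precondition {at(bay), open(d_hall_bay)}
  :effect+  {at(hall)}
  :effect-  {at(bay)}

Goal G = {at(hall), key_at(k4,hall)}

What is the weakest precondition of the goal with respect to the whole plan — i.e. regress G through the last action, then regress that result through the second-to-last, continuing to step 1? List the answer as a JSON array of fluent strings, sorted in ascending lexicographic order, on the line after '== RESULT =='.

Regress step by step:
  through step 3 (move(bay,hall)): drop {at(hall)}, keep {key_at(k4,hall)}, require {at(bay), open(d_hall_bay)}
    → {at(bay), key_at(k4,hall), open(d_hall_bay)}
  through step 2 (move(hall,bay)): drop {at(bay)}, keep {key_at(k4,hall), open(d_hall_bay)}, require {at(hall), open(d_hall_bay)}
    → {at(hall), key_at(k4,hall), open(d_hall_bay)}
  through step 1 (move(office,hall)): drop {at(hall)}, keep {key_at(k4,hall), open(d_hall_bay)}, require {at(office), open(d_office_hall)}
    → {at(office), key_at(k4,hall), open(d_hall_bay), open(d_office_hall)}

== RESULT ==
["at(office)", "key_at(k4,hall)", "open(d_hall_bay)", "open(d_office_hall)"]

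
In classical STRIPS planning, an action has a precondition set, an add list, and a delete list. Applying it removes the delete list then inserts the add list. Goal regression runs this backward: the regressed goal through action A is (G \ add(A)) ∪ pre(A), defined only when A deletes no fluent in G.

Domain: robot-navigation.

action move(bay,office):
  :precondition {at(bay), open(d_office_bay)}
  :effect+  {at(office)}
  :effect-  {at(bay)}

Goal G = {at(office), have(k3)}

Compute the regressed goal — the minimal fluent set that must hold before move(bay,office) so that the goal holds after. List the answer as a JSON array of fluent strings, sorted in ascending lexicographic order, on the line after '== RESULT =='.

Regress:
  G ∩ del = {}  (empty — regression defined)
  G \ add = {at(office), have(k3)} \ {at(office)} = {have(k3)}
  ∪ pre   = {have(k3)} ∪ {at(bay), open(d_office_bay)}
          = {at(bay), have(k3), open(d_office_bay)}

== RESULT ==
["at(bay)", "have(k3)", "open(d_office_bay)"]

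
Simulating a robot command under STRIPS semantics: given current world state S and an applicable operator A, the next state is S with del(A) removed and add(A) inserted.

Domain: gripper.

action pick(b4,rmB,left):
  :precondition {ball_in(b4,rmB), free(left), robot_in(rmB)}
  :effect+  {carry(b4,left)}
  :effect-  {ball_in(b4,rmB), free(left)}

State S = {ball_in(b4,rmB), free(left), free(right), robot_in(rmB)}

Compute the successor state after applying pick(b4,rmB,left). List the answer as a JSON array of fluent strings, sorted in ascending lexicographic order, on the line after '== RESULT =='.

Progress:
  pre ⊆ S: {ball_in(b4,rmB), free(left), robot_in(rmB)} ⊆ S  — applicable
  S \ del = {free(right), robot_in(rmB)}
  ∪ add   = {carry(b4,left), free(right), robot_in(rmB)}

== RESULT ==
["carry(b4,left)", "free(right)", "robot_in(rmB)"]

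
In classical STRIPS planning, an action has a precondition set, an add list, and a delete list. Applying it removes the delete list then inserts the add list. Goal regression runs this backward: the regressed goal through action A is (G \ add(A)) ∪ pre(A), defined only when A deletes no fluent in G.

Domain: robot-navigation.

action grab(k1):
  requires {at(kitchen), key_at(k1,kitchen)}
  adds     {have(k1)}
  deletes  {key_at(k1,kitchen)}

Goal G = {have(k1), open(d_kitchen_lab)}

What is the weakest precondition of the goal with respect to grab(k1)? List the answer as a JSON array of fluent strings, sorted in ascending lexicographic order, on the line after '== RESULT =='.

Compute (G \ add) ∪ pre:
  G ∩ del = {}  (empty — regression defined)
  G \ add = {have(k1), open(d_kitchen_lab)} \ {have(k1)} = {open(d_kitchen_lab)}
  ∪ pre   = {open(d_kitchen_lab)} ∪ {at(kitchen), key_at(k1,kitchen)}
          = {at(kitchen), key_at(k1,kitchen), open(d_kitchen_lab)}

== RESULT ==
["at(kitchen)", "key_at(k1,kitchen)", "open(d_kitchen_lab)"]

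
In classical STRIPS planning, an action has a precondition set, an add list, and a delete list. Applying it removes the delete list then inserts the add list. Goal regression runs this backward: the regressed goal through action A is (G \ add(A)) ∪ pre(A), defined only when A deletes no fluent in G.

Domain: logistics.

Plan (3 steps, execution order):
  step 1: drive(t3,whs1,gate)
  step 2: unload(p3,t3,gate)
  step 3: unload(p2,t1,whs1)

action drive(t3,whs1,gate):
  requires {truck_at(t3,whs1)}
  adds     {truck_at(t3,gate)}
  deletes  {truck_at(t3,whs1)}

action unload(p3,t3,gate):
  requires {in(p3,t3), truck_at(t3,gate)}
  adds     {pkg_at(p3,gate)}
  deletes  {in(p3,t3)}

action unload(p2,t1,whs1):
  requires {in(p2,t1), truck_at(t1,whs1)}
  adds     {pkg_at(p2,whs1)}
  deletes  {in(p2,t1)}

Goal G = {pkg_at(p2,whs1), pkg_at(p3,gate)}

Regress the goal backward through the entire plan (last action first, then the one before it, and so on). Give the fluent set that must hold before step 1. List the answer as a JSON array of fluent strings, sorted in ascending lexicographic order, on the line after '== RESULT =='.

Work backward from the goal:
  through step 3 (unload(p2,t1,whs1)): drop {pkg_at(p2,whs1)}, keep {pkg_at(p3,gate)}, require {in(p2,t1), truck_at(t1,whs1)}
    → {in(p2,t1), pkg_at(p3,gate), truck_at(t1,whs1)}
  through step 2 (unload(p3,t3,gate)): drop {pkg_at(p3,gate)}, keep {in(p2,t1), truck_at(t1,whs1)}, require {in(p3,t3), truck_at(t3,gate)}
    → {in(p2,t1), in(p3,t3), truck_at(t1,whs1), truck_at(t3,gate)}
  through step 1 (drive(t3,whs1,gate)): drop {truck_at(t3,gate)}, keep {in(p2,t1), in(p3,t3), truck_at(t1,whs1)}, require {truck_at(t3,whs1)}
    → {in(p2,t1), in(p3,t3), truck_at(t1,whs1), truck_at(t3,whs1)}

== RESULT ==
["in(p2,t1)", "in(p3,t3)", "truck_at(t1,whs1)", "truck_at(t3,whs1)"]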